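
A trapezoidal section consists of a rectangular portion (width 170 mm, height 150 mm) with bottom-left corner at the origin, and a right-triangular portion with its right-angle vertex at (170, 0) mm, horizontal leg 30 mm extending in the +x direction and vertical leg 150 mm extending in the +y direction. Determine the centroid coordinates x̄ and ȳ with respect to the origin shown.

rectangular portion: A = 170 × 150 = 25500.00, centroid at (85.00, 75.00).
triangular portion: A = ½·30·150 = 2250.00, centroid at (180.00, 50.00).
ΣA = 27750.00 mm²
ΣAx̄ = (25500.00)(85.00) + (2250.00)(180.00) = 2572500.00 mm³
ΣAȳ = (25500.00)(75.00) + (2250.00)(50.00) = 2025000.00 mm³
x̄ = 2572500.00 / 27750.00 = 92.70 mm
ȳ = 2025000.00 / 27750.00 = 72.97 mm

x̄ = 92.70 mm, ȳ = 72.97 mm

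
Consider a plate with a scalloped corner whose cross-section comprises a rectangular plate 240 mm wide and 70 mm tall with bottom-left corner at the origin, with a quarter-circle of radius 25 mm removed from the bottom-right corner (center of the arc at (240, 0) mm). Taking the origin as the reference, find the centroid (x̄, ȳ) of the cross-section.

x̄ = 116.71 mm, ȳ = 35.73 mm

plate: A = 240 × 70 = 16800.00, centroid at (120.00, 35.00).
removed quarter-circle: A = −¼π·25² = -490.87, centroid at (229.39, 10.61).
ΣA = 16309.13 mm²
ΣAx̄ = (16800.00)(120.00) + (-490.87)(229.39) = 1903398.61 mm³
ΣAȳ = (16800.00)(35.00) + (-490.87)(10.61) = 582791.67 mm³
x̄ = 1903398.61 / 16309.13 = 116.71 mm
ȳ = 582791.67 / 16309.13 = 35.73 mm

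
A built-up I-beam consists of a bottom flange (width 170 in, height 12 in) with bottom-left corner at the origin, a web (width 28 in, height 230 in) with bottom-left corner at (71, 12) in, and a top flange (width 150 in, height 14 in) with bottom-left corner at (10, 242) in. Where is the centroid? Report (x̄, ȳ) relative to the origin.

Part | A | x̄ᵢ | ȳᵢ | A·x̄ᵢ | A·ȳᵢ
bottom flange | 2040.00 | 85.00 | 6.00 | 173400.00 | 12240.00
web | 6440.00 | 85.00 | 127.00 | 547400.00 | 817880.00
top flange | 2100.00 | 85.00 | 249.00 | 178500.00 | 522900.00
Σ | 10580.00 |  |  | 899300.00 | 1353020.00
x̄ = 899300.00 / 10580.00 = 85.00 in
ȳ = 1353020.00 / 10580.00 = 127.88 in

x̄ = 85.00 in, ȳ = 127.88 in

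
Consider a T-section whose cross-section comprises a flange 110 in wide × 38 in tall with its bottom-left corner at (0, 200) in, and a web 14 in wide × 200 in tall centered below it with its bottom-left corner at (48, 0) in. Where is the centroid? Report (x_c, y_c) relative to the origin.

x_c = 55.00 in, y_c = 171.26 in

web: A = 14 × 200 = 2800.00, centroid at (55.00, 100.00).
flange: A = 110 × 38 = 4180.00, centroid at (55.00, 219.00).
ΣA = 6980.00 in²
ΣAx_c = (2800.00)(55.00) + (4180.00)(55.00) = 383900.00 in³
ΣAy_c = (2800.00)(100.00) + (4180.00)(219.00) = 1195420.00 in³
x_c = 383900.00 / 6980.00 = 55.00 in
y_c = 1195420.00 / 6980.00 = 171.26 in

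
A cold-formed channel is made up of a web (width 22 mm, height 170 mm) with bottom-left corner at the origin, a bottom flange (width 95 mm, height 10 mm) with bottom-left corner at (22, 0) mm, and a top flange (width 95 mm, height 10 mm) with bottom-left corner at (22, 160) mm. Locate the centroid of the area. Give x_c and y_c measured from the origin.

Part | A | x̄ᵢ | ȳᵢ | A·x̄ᵢ | A·ȳᵢ
web | 3740.00 | 11.00 | 85.00 | 41140.00 | 317900.00
bottom flange | 950.00 | 69.50 | 5.00 | 66025.00 | 4750.00
top flange | 950.00 | 69.50 | 165.00 | 66025.00 | 156750.00
Σ | 5640.00 |  |  | 173190.00 | 479400.00
x_c = 173190.00 / 5640.00 = 30.71 mm
y_c = 479400.00 / 5640.00 = 85.00 mm

x_c = 30.71 mm, y_c = 85.00 mm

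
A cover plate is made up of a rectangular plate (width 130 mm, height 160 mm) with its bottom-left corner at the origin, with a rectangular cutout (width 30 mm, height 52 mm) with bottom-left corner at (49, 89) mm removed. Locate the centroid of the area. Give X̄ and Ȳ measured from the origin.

plate: A = 130 × 160 = 20800.00, centroid at (65.00, 80.00).
hole: A = −(30 × 52) = -1560.00, centroid at (64.00, 115.00).
ΣA = 19240.00 mm²
ΣAX̄ = (20800.00)(65.00) + (-1560.00)(64.00) = 1252160.00 mm³
ΣAȲ = (20800.00)(80.00) + (-1560.00)(115.00) = 1484600.00 mm³
X̄ = 1252160.00 / 19240.00 = 65.08 mm
Ȳ = 1484600.00 / 19240.00 = 77.16 mm

X̄ = 65.08 mm, Ȳ = 77.16 mm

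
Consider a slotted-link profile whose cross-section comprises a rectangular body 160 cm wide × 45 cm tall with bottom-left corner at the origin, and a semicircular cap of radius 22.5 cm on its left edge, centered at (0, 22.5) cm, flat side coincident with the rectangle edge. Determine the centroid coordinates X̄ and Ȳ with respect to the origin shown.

X̄ = 71.09 cm, Ȳ = 22.50 cm

Part | A | x̄ᵢ | ȳᵢ | A·x̄ᵢ | A·ȳᵢ
rectangular body | 7200.00 | 80.00 | 22.50 | 576000.00 | 162000.00
semicircular end | 795.22 | -9.55 | 22.50 | -7593.75 | 17892.35
Σ | 7995.22 |  |  | 568406.25 | 179892.35
X̄ = 568406.25 / 7995.22 = 71.09 cm
Ȳ = 179892.35 / 7995.22 = 22.50 cm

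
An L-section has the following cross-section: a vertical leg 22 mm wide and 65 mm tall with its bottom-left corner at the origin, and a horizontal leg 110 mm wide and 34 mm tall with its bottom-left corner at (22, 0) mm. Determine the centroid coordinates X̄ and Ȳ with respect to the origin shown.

X̄ = 58.74 mm, Ȳ = 21.29 mm

vertical leg: A = 22 × 65 = 1430.00, centroid at (11.00, 32.50).
horizontal leg: A = 110 × 34 = 3740.00, centroid at (77.00, 17.00).
ΣA = 5170.00 mm², ΣAX̄ = 303710.00 mm³, ΣAȲ = 110055.00 mm³.
X̄ = 303710.00/5170.00 = 58.74 mm; Ȳ = 110055.00/5170.00 = 21.29 mm.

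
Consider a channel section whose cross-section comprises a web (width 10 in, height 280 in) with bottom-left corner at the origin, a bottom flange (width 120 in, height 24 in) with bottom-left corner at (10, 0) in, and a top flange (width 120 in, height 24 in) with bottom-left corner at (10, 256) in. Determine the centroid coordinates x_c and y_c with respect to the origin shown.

x_c = 48.74 in, y_c = 140.00 in

web: A = 10 × 280 = 2800.00, centroid at (5.00, 140.00).
bottom flange: A = 120 × 24 = 2880.00, centroid at (70.00, 12.00).
top flange: A = 120 × 24 = 2880.00, centroid at (70.00, 268.00).
ΣA = 8560.00 in²
ΣAx_c = (2800.00)(5.00) + (2880.00)(70.00) + (2880.00)(70.00) = 417200.00 in³
ΣAy_c = (2800.00)(140.00) + (2880.00)(12.00) + (2880.00)(268.00) = 1198400.00 in³
x_c = 417200.00 / 8560.00 = 48.74 in
y_c = 1198400.00 / 8560.00 = 140.00 in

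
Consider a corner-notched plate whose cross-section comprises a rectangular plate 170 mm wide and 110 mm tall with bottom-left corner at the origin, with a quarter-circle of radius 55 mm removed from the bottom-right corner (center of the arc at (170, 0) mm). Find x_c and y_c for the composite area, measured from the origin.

x_c = 76.03 mm, y_c = 59.61 mm

plate: A = 170 × 110 = 18700.00, centroid at (85.00, 55.00).
removed quarter-circle: A = −¼π·55² = -2375.83, centroid at (146.66, 23.34).
ΣA = 16324.17 mm²
ΣAx_c = (18700.00)(85.00) + (-2375.83)(146.66) = 1241067.33 mm³
ΣAy_c = (18700.00)(55.00) + (-2375.83)(23.34) = 973041.67 mm³
x_c = 1241067.33 / 16324.17 = 76.03 mm
y_c = 973041.67 / 16324.17 = 59.61 mm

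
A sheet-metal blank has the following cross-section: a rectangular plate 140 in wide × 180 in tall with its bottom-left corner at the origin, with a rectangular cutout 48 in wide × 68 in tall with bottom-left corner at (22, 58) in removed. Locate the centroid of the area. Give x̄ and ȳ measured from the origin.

x̄ = 73.57 in, ȳ = 89.70 in

Part | A | x̄ᵢ | ȳᵢ | A·x̄ᵢ | A·ȳᵢ
plate | 25200.00 | 70.00 | 90.00 | 1764000.00 | 2268000.00
hole | -3264.00 | 46.00 | 92.00 | -150144.00 | -300288.00
Σ | 21936.00 |  |  | 1613856.00 | 1967712.00
x̄ = 1613856.00 / 21936.00 = 73.57 in
ȳ = 1967712.00 / 21936.00 = 89.70 in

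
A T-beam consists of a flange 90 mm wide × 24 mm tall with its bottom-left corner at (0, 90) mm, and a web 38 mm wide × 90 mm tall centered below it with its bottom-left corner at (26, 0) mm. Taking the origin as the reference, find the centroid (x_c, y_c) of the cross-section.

x_c = 45.00 mm, y_c = 67.06 mm

Part | A | x̄ᵢ | ȳᵢ | A·x̄ᵢ | A·ȳᵢ
web | 3420.00 | 45.00 | 45.00 | 153900.00 | 153900.00
flange | 2160.00 | 45.00 | 102.00 | 97200.00 | 220320.00
Σ | 5580.00 |  |  | 251100.00 | 374220.00
x_c = 251100.00 / 5580.00 = 45.00 mm
y_c = 374220.00 / 5580.00 = 67.06 mm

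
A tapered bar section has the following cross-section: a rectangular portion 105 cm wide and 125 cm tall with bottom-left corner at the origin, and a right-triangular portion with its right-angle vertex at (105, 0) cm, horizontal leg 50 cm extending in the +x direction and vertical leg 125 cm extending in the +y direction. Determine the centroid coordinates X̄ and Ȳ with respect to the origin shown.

rectangular portion: A = 105 × 125 = 13125.00, centroid at (52.50, 62.50).
triangular portion: A = ½·50·125 = 3125.00, centroid at (121.67, 41.67).
ΣA = 16250.00 cm²
ΣAX̄ = (13125.00)(52.50) + (3125.00)(121.67) = 1069270.83 cm³
ΣAȲ = (13125.00)(62.50) + (3125.00)(41.67) = 950520.83 cm³
X̄ = 1069270.83 / 16250.00 = 65.80 cm
Ȳ = 950520.83 / 16250.00 = 58.49 cm

X̄ = 65.80 cm, Ȳ = 58.49 cm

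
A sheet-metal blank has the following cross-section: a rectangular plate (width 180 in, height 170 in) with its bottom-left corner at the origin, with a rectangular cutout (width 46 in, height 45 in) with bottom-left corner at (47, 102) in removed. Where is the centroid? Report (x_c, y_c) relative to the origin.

plate: A = 180 × 170 = 30600.00, centroid at (90.00, 85.00).
hole: A = −(46 × 45) = -2070.00, centroid at (70.00, 124.50).
ΣA = 28530.00 in², ΣAx_c = 2609100.00 in³, ΣAy_c = 2343285.00 in³.
x_c = 2609100.00/28530.00 = 91.45 in; y_c = 2343285.00/28530.00 = 82.13 in.

x_c = 91.45 in, y_c = 82.13 in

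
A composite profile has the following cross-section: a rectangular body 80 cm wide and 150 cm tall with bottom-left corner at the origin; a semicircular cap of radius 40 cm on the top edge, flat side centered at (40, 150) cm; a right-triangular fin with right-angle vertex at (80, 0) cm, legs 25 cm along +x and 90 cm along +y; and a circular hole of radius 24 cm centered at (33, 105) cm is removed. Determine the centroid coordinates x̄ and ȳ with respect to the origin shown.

rectangular body: A = 80 × 150 = 12000.00, centroid at (40.00, 75.00).
semicircular top: A = ½π·40² = 2513.27, centroid at (40.00, 166.98).
triangular fin: A = ½·25·90 = 1125.00, centroid at (88.33, 30.00).
hole: A = −π·24² = -1809.56, centroid at (33.00, 105.00).
ΣA = 13828.72 cm², ΣAx̄ = 620190.57 cm³, ΣAȳ = 1163404.26 cm³.
x̄ = 620190.57/13828.72 = 44.85 cm; ȳ = 1163404.26/13828.72 = 84.13 cm.

x̄ = 44.85 cm, ȳ = 84.13 cm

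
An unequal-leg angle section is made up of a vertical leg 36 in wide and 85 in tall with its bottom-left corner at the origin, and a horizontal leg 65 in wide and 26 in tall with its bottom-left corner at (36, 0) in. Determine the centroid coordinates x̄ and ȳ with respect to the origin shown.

x̄ = 35.97 in, ȳ = 32.00 in

vertical leg: A = 36 × 85 = 3060.00, centroid at (18.00, 42.50).
horizontal leg: A = 65 × 26 = 1690.00, centroid at (68.50, 13.00).
ΣA = 4750.00 in²
ΣAx̄ = (3060.00)(18.00) + (1690.00)(68.50) = 170845.00 in³
ΣAȳ = (3060.00)(42.50) + (1690.00)(13.00) = 152020.00 in³
x̄ = 170845.00 / 4750.00 = 35.97 in
ȳ = 152020.00 / 4750.00 = 32.00 in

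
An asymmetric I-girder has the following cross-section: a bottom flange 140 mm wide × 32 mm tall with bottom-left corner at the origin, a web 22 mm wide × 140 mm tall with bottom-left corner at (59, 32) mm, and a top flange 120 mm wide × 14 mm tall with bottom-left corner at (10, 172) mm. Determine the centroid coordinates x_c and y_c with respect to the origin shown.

x_c = 70.00 mm, y_c = 74.30 mm

bottom flange: A = 140 × 32 = 4480.00, centroid at (70.00, 16.00).
web: A = 22 × 140 = 3080.00, centroid at (70.00, 102.00).
top flange: A = 120 × 14 = 1680.00, centroid at (70.00, 179.00).
ΣA = 9240.00 mm²
ΣAx_c = (4480.00)(70.00) + (3080.00)(70.00) + (1680.00)(70.00) = 646800.00 mm³
ΣAy_c = (4480.00)(16.00) + (3080.00)(102.00) + (1680.00)(179.00) = 686560.00 mm³
x_c = 646800.00 / 9240.00 = 70.00 mm
y_c = 686560.00 / 9240.00 = 74.30 mm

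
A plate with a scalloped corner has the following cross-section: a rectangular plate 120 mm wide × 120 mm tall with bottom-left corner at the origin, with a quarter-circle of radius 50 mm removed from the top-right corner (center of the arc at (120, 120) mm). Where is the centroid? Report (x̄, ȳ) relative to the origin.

plate: A = 120 × 120 = 14400.00, centroid at (60.00, 60.00).
removed quarter-circle: A = −¼π·50² = -1963.50, centroid at (98.78, 98.78).
ΣA = 12436.50 mm², ΣAx̄ = 670047.22 mm³, ΣAȳ = 670047.22 mm³.
x̄ = 670047.22/12436.50 = 53.88 mm; ȳ = 670047.22/12436.50 = 53.88 mm.

x̄ = 53.88 mm, ȳ = 53.88 mm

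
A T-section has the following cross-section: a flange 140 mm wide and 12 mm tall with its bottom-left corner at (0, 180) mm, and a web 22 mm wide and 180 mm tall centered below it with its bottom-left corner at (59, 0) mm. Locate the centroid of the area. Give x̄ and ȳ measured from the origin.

Part | A | x̄ᵢ | ȳᵢ | A·x̄ᵢ | A·ȳᵢ
web | 3960.00 | 70.00 | 90.00 | 277200.00 | 356400.00
flange | 1680.00 | 70.00 | 186.00 | 117600.00 | 312480.00
Σ | 5640.00 |  |  | 394800.00 | 668880.00
x̄ = 394800.00 / 5640.00 = 70.00 mm
ȳ = 668880.00 / 5640.00 = 118.60 mm

x̄ = 70.00 mm, ȳ = 118.60 mm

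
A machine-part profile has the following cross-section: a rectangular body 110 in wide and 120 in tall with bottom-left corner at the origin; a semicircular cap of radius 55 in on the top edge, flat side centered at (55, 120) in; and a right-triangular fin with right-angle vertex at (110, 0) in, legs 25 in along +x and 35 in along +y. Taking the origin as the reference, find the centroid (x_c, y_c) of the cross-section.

x_c = 56.51 in, y_c = 80.39 in

rectangular body: A = 110 × 120 = 13200.00, centroid at (55.00, 60.00).
semicircular top: A = ½π·55² = 4751.66, centroid at (55.00, 143.34).
triangular fin: A = ½·25·35 = 437.50, centroid at (118.33, 11.67).
ΣA = 18389.16 in²
ΣAx_c = (13200.00)(55.00) + (4751.66)(55.00) + (437.50)(118.33) = 1039112.07 in³
ΣAy_c = (13200.00)(60.00) + (4751.66)(143.34) + (437.50)(11.67) = 1478219.90 in³
x_c = 1039112.07 / 18389.16 = 56.51 in
y_c = 1478219.90 / 18389.16 = 80.39 in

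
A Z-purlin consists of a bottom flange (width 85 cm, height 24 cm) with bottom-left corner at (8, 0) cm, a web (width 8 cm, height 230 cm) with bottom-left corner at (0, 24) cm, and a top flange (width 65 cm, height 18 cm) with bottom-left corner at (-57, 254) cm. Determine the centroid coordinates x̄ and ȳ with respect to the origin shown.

bottom flange: A = 85 × 24 = 2040.00, centroid at (50.50, 12.00).
web: A = 8 × 230 = 1840.00, centroid at (4.00, 139.00).
top flange: A = 65 × 18 = 1170.00, centroid at (-24.50, 263.00).
ΣA = 5050.00 cm²
ΣAx̄ = (2040.00)(50.50) + (1840.00)(4.00) + (1170.00)(-24.50) = 81715.00 cm³
ΣAȳ = (2040.00)(12.00) + (1840.00)(139.00) + (1170.00)(263.00) = 587950.00 cm³
x̄ = 81715.00 / 5050.00 = 16.18 cm
ȳ = 587950.00 / 5050.00 = 116.43 cm

x̄ = 16.18 cm, ȳ = 116.43 cm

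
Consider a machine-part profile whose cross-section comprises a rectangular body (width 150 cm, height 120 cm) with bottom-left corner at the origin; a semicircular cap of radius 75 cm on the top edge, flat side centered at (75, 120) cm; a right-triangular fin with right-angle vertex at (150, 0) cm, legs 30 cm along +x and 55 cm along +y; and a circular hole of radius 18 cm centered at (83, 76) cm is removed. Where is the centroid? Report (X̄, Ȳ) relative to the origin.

X̄ = 77.33 cm, Ȳ = 88.55 cm

rectangular body: A = 150 × 120 = 18000.00, centroid at (75.00, 60.00).
semicircular top: A = ½π·75² = 8835.73, centroid at (75.00, 151.83).
triangular fin: A = ½·30·55 = 825.00, centroid at (160.00, 18.33).
hole: A = −π·18² = -1017.88, centroid at (83.00, 76.00).
ΣA = 26642.85 cm²
ΣAX̄ = (18000.00)(75.00) + (8835.73)(75.00) + (825.00)(160.00) + (-1017.88)(83.00) = 2060195.99 cm³
ΣAȲ = (18000.00)(60.00) + (8835.73)(151.83) + (825.00)(18.33) + (-1017.88)(76.00) = 2359303.94 cm³
X̄ = 2060195.99 / 26642.85 = 77.33 cm
Ȳ = 2359303.94 / 26642.85 = 88.55 cm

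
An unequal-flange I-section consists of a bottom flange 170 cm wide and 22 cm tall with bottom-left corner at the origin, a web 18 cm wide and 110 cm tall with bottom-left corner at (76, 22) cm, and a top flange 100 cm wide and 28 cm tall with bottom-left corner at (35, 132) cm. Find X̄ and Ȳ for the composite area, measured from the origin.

Part | A | x̄ᵢ | ȳᵢ | A·x̄ᵢ | A·ȳᵢ
bottom flange | 3740.00 | 85.00 | 11.00 | 317900.00 | 41140.00
web | 1980.00 | 85.00 | 77.00 | 168300.00 | 152460.00
top flange | 2800.00 | 85.00 | 146.00 | 238000.00 | 408800.00
Σ | 8520.00 |  |  | 724200.00 | 602400.00
X̄ = 724200.00 / 8520.00 = 85.00 cm
Ȳ = 602400.00 / 8520.00 = 70.70 cm

X̄ = 85.00 cm, Ȳ = 70.70 cm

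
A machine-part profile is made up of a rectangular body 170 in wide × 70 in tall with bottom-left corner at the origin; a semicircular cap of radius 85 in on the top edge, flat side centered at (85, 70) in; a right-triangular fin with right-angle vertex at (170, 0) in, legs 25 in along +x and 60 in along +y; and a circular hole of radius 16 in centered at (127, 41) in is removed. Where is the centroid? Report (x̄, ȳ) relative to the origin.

x̄ = 86.56 in, ȳ = 69.08 in

rectangular body: A = 170 × 70 = 11900.00, centroid at (85.00, 35.00).
semicircular top: A = ½π·85² = 11349.00, centroid at (85.00, 106.08).
triangular fin: A = ½·25·60 = 750.00, centroid at (178.33, 20.00).
hole: A = −π·16² = -804.25, centroid at (127.00, 41.00).
ΣA = 23194.76 in², ΣAx̄ = 2007775.83 in³, ΣAȳ = 1602372.75 in³.
x̄ = 2007775.83/23194.76 = 86.56 in; ȳ = 1602372.75/23194.76 = 69.08 in.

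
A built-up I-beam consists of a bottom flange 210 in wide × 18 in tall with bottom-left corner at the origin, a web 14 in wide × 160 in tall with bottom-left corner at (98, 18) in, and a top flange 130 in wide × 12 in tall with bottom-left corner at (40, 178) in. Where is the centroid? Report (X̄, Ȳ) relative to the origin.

Part | A | x̄ᵢ | ȳᵢ | A·x̄ᵢ | A·ȳᵢ
bottom flange | 3780.00 | 105.00 | 9.00 | 396900.00 | 34020.00
web | 2240.00 | 105.00 | 98.00 | 235200.00 | 219520.00
top flange | 1560.00 | 105.00 | 184.00 | 163800.00 | 287040.00
Σ | 7580.00 |  |  | 795900.00 | 540580.00
X̄ = 795900.00 / 7580.00 = 105.00 in
Ȳ = 540580.00 / 7580.00 = 71.32 in

X̄ = 105.00 in, Ȳ = 71.32 in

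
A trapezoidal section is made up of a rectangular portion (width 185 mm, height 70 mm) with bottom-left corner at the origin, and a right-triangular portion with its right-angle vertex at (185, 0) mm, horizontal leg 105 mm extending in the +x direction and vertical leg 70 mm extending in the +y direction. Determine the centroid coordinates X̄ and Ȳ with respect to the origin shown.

rectangular portion: A = 185 × 70 = 12950.00, centroid at (92.50, 35.00).
triangular portion: A = ½·105·70 = 3675.00, centroid at (220.00, 23.33).
ΣA = 16625.00 mm²
ΣAX̄ = (12950.00)(92.50) + (3675.00)(220.00) = 2006375.00 mm³
ΣAȲ = (12950.00)(35.00) + (3675.00)(23.33) = 539000.00 mm³
X̄ = 2006375.00 / 16625.00 = 120.68 mm
Ȳ = 539000.00 / 16625.00 = 32.42 mm

X̄ = 120.68 mm, Ȳ = 32.42 mm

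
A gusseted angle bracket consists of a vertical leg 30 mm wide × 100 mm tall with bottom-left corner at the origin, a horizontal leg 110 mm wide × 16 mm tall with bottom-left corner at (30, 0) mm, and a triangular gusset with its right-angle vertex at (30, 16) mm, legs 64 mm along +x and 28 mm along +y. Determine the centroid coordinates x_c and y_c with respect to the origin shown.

x_c = 42.54 mm, y_c = 33.02 mm

Part | A | x̄ᵢ | ȳᵢ | A·x̄ᵢ | A·ȳᵢ
vertical leg | 3000.00 | 15.00 | 50.00 | 45000.00 | 150000.00
horizontal leg | 1760.00 | 85.00 | 8.00 | 149600.00 | 14080.00
gusset | 896.00 | 51.33 | 25.33 | 45994.67 | 22698.67
Σ | 5656.00 |  |  | 240594.67 | 186778.67
x_c = 240594.67 / 5656.00 = 42.54 mm
y_c = 186778.67 / 5656.00 = 33.02 mm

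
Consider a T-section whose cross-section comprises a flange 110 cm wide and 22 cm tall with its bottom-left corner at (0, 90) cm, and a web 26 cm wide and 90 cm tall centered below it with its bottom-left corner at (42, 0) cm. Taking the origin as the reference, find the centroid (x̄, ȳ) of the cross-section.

web: A = 26 × 90 = 2340.00, centroid at (55.00, 45.00).
flange: A = 110 × 22 = 2420.00, centroid at (55.00, 101.00).
ΣA = 4760.00 cm², ΣAx̄ = 261800.00 cm³, ΣAȳ = 349720.00 cm³.
x̄ = 261800.00/4760.00 = 55.00 cm; ȳ = 349720.00/4760.00 = 73.47 cm.

x̄ = 55.00 cm, ȳ = 73.47 cm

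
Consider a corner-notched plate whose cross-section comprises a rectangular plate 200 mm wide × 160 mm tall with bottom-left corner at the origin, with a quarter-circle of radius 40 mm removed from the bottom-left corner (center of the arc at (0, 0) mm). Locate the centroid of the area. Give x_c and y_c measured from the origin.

plate: A = 200 × 160 = 32000.00, centroid at (100.00, 80.00).
removed quarter-circle: A = −¼π·40² = -1256.64, centroid at (16.98, 16.98).
ΣA = 30743.36 mm², ΣAx_c = 3178666.67 mm³, ΣAy_c = 2538666.67 mm³.
x_c = 3178666.67/30743.36 = 103.39 mm; y_c = 2538666.67/30743.36 = 82.58 mm.

x_c = 103.39 mm, y_c = 82.58 mm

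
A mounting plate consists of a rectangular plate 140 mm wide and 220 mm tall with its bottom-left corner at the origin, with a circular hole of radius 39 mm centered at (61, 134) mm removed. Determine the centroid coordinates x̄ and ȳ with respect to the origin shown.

x̄ = 71.65 mm, ȳ = 105.59 mm

plate: A = 140 × 220 = 30800.00, centroid at (70.00, 110.00).
hole: A = −π·39² = -4778.36, centroid at (61.00, 134.00).
ΣA = 26021.64 mm², ΣAx̄ = 1864519.89 mm³, ΣAȳ = 2747699.43 mm³.
x̄ = 1864519.89/26021.64 = 71.65 mm; ȳ = 2747699.43/26021.64 = 105.59 mm.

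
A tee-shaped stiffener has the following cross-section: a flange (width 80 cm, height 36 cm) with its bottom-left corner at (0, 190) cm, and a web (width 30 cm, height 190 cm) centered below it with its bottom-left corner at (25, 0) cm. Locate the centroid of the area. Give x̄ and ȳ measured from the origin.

x̄ = 40.00 cm, ȳ = 132.93 cm

web: A = 30 × 190 = 5700.00, centroid at (40.00, 95.00).
flange: A = 80 × 36 = 2880.00, centroid at (40.00, 208.00).
ΣA = 8580.00 cm²
ΣAx̄ = (5700.00)(40.00) + (2880.00)(40.00) = 343200.00 cm³
ΣAȳ = (5700.00)(95.00) + (2880.00)(208.00) = 1140540.00 cm³
x̄ = 343200.00 / 8580.00 = 40.00 cm
ȳ = 1140540.00 / 8580.00 = 132.93 cm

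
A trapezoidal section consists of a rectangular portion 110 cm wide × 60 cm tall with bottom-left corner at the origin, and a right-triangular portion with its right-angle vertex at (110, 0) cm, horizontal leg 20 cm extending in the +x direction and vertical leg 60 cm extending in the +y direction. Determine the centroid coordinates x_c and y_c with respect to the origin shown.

rectangular portion: A = 110 × 60 = 6600.00, centroid at (55.00, 30.00).
triangular portion: A = ½·20·60 = 600.00, centroid at (116.67, 20.00).
ΣA = 7200.00 cm²
ΣAx_c = (6600.00)(55.00) + (600.00)(116.67) = 433000.00 cm³
ΣAy_c = (6600.00)(30.00) + (600.00)(20.00) = 210000.00 cm³
x_c = 433000.00 / 7200.00 = 60.14 cm
y_c = 210000.00 / 7200.00 = 29.17 cm

x_c = 60.14 cm, y_c = 29.17 cm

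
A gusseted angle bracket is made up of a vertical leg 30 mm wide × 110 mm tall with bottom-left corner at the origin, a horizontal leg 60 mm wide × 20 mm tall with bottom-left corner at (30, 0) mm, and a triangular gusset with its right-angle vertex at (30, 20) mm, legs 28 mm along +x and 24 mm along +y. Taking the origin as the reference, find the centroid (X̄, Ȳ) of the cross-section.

X̄ = 27.86 mm, Ȳ = 41.96 mm

vertical leg: A = 30 × 110 = 3300.00, centroid at (15.00, 55.00).
horizontal leg: A = 60 × 20 = 1200.00, centroid at (60.00, 10.00).
gusset: A = ½·28·24 = 336.00, centroid at (39.33, 28.00).
ΣA = 4836.00 mm², ΣAX̄ = 134716.00 mm³, ΣAȲ = 202908.00 mm³.
X̄ = 134716.00/4836.00 = 27.86 mm; Ȳ = 202908.00/4836.00 = 41.96 mm.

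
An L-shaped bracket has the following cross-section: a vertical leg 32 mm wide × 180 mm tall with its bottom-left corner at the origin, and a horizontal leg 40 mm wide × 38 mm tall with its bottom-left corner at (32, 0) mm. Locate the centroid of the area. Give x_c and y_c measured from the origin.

vertical leg: A = 32 × 180 = 5760.00, centroid at (16.00, 90.00).
horizontal leg: A = 40 × 38 = 1520.00, centroid at (52.00, 19.00).
ΣA = 7280.00 mm², ΣAx_c = 171200.00 mm³, ΣAy_c = 547280.00 mm³.
x_c = 171200.00/7280.00 = 23.52 mm; y_c = 547280.00/7280.00 = 75.18 mm.

x_c = 23.52 mm, y_c = 75.18 mm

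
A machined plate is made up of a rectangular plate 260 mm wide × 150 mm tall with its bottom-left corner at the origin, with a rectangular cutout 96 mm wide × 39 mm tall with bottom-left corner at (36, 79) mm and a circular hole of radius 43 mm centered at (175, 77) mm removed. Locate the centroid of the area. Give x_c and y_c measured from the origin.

x_c = 126.97 mm, y_c = 71.62 mm

Part | A | x̄ᵢ | ȳᵢ | A·x̄ᵢ | A·ȳᵢ
plate | 39000.00 | 130.00 | 75.00 | 5070000.00 | 2925000.00
hole 1 | -3744.00 | 84.00 | 98.50 | -314496.00 | -368784.00
hole 2 | -5808.80 | 175.00 | 77.00 | -1016540.84 | -447277.97
Σ | 29447.20 |  |  | 3738963.16 | 2108938.03
x_c = 3738963.16 / 29447.20 = 126.97 mm
y_c = 2108938.03 / 29447.20 = 71.62 mm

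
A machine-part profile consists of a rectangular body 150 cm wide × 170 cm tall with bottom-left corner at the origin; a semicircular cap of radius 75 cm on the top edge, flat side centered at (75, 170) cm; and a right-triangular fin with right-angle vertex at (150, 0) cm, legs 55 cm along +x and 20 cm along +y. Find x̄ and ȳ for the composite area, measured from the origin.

x̄ = 76.47 cm, ȳ = 113.36 cm

rectangular body: A = 150 × 170 = 25500.00, centroid at (75.00, 85.00).
semicircular top: A = ½π·75² = 8835.73, centroid at (75.00, 201.83).
triangular fin: A = ½·55·20 = 550.00, centroid at (168.33, 6.67).
ΣA = 34885.73 cm², ΣAx̄ = 2667763.03 cm³, ΣAȳ = 3954490.65 cm³.
x̄ = 2667763.03/34885.73 = 76.47 cm; ȳ = 3954490.65/34885.73 = 113.36 cm.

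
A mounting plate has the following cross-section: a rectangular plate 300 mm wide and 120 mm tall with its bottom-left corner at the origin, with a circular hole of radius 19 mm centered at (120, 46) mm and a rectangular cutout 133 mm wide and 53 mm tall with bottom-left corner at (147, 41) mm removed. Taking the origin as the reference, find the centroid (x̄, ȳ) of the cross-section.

Part | A | x̄ᵢ | ȳᵢ | A·x̄ᵢ | A·ȳᵢ
plate | 36000.00 | 150.00 | 60.00 | 5400000.00 | 2160000.00
hole 1 | -1134.11 | 120.00 | 46.00 | -136093.79 | -52169.29
hole 2 | -7049.00 | 213.50 | 67.50 | -1504961.50 | -475807.50
Σ | 27816.89 |  |  | 3758944.71 | 1632023.21
x̄ = 3758944.71 / 27816.89 = 135.13 mm
ȳ = 1632023.21 / 27816.89 = 58.67 mm

x̄ = 135.13 mm, ȳ = 58.67 mm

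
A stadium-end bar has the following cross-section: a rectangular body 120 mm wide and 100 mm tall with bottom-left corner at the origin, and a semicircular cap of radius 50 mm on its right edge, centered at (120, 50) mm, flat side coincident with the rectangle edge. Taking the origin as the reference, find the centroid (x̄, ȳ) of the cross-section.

x̄ = 80.03 mm, ȳ = 50.00 mm

Part | A | x̄ᵢ | ȳᵢ | A·x̄ᵢ | A·ȳᵢ
rectangular body | 12000.00 | 60.00 | 50.00 | 720000.00 | 600000.00
semicircular end | 3926.99 | 141.22 | 50.00 | 554572.23 | 196349.54
Σ | 15926.99 |  |  | 1274572.23 | 796349.54
x̄ = 1274572.23 / 15926.99 = 80.03 mm
ȳ = 796349.54 / 15926.99 = 50.00 mm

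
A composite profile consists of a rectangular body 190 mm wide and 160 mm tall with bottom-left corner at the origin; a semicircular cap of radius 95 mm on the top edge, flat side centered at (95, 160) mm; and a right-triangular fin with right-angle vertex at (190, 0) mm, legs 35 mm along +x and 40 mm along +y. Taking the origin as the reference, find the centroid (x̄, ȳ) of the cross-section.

x̄ = 96.65 mm, ȳ = 116.64 mm

rectangular body: A = 190 × 160 = 30400.00, centroid at (95.00, 80.00).
semicircular top: A = ½π·95² = 14176.44, centroid at (95.00, 200.32).
triangular fin: A = ½·35·40 = 700.00, centroid at (201.67, 13.33).
ΣA = 45276.44 mm², ΣAx̄ = 4375928.17 mm³, ΣAȳ = 5281146.56 mm³.
x̄ = 4375928.17/45276.44 = 96.65 mm; ȳ = 5281146.56/45276.44 = 116.64 mm.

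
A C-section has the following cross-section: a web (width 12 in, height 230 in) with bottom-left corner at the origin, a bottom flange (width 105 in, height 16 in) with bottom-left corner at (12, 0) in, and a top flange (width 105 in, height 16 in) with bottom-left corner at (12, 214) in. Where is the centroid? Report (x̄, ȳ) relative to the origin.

web: A = 12 × 230 = 2760.00, centroid at (6.00, 115.00).
bottom flange: A = 105 × 16 = 1680.00, centroid at (64.50, 8.00).
top flange: A = 105 × 16 = 1680.00, centroid at (64.50, 222.00).
ΣA = 6120.00 in², ΣAx̄ = 233280.00 in³, ΣAȳ = 703800.00 in³.
x̄ = 233280.00/6120.00 = 38.12 in; ȳ = 703800.00/6120.00 = 115.00 in.

x̄ = 38.12 in, ȳ = 115.00 in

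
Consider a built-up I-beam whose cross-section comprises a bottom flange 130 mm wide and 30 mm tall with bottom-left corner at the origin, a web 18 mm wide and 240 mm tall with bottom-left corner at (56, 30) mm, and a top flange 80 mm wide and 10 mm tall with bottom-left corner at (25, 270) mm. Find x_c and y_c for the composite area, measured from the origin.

bottom flange: A = 130 × 30 = 3900.00, centroid at (65.00, 15.00).
web: A = 18 × 240 = 4320.00, centroid at (65.00, 150.00).
top flange: A = 80 × 10 = 800.00, centroid at (65.00, 275.00).
ΣA = 9020.00 mm², ΣAx_c = 586300.00 mm³, ΣAy_c = 926500.00 mm³.
x_c = 586300.00/9020.00 = 65.00 mm; y_c = 926500.00/9020.00 = 102.72 mm.

x_c = 65.00 mm, y_c = 102.72 mm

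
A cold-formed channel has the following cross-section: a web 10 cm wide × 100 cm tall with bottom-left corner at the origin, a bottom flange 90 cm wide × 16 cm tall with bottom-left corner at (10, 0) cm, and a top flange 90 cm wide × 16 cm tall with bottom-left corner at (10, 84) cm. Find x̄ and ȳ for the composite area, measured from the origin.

x̄ = 42.11 cm, ȳ = 50.00 cm

Part | A | x̄ᵢ | ȳᵢ | A·x̄ᵢ | A·ȳᵢ
web | 1000.00 | 5.00 | 50.00 | 5000.00 | 50000.00
bottom flange | 1440.00 | 55.00 | 8.00 | 79200.00 | 11520.00
top flange | 1440.00 | 55.00 | 92.00 | 79200.00 | 132480.00
Σ | 3880.00 |  |  | 163400.00 | 194000.00
x̄ = 163400.00 / 3880.00 = 42.11 cm
ȳ = 194000.00 / 3880.00 = 50.00 cm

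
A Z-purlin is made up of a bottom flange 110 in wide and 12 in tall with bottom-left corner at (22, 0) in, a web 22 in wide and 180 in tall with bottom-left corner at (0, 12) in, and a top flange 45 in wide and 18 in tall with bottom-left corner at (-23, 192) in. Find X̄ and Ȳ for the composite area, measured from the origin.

X̄ = 23.78 in, Ȳ = 94.36 in

Part | A | x̄ᵢ | ȳᵢ | A·x̄ᵢ | A·ȳᵢ
bottom flange | 1320.00 | 77.00 | 6.00 | 101640.00 | 7920.00
web | 3960.00 | 11.00 | 102.00 | 43560.00 | 403920.00
top flange | 810.00 | -0.50 | 201.00 | -405.00 | 162810.00
Σ | 6090.00 |  |  | 144795.00 | 574650.00
X̄ = 144795.00 / 6090.00 = 23.78 in
Ȳ = 574650.00 / 6090.00 = 94.36 in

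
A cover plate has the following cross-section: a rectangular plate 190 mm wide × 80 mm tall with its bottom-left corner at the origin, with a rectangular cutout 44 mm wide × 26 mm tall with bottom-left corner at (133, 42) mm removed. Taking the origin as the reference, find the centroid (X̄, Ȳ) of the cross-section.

Part | A | x̄ᵢ | ȳᵢ | A·x̄ᵢ | A·ȳᵢ
plate | 15200.00 | 95.00 | 40.00 | 1444000.00 | 608000.00
hole | -1144.00 | 155.00 | 55.00 | -177320.00 | -62920.00
Σ | 14056.00 |  |  | 1266680.00 | 545080.00
X̄ = 1266680.00 / 14056.00 = 90.12 mm
Ȳ = 545080.00 / 14056.00 = 38.78 mm

X̄ = 90.12 mm, Ȳ = 38.78 mm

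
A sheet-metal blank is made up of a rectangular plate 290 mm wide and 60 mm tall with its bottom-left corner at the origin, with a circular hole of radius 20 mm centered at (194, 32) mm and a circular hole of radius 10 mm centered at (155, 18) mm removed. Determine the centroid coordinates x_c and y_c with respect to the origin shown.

plate: A = 290 × 60 = 17400.00, centroid at (145.00, 30.00).
hole 1: A = −π·20² = -1256.64, centroid at (194.00, 32.00).
hole 2: A = −π·10² = -314.16, centroid at (155.00, 18.00).
ΣA = 15829.20 mm²
ΣAx_c = (17400.00)(145.00) + (-1256.64)(194.00) + (-314.16)(155.00) = 2230517.72 mm³
ΣAy_c = (17400.00)(30.00) + (-1256.64)(32.00) + (-314.16)(18.00) = 476132.75 mm³
x_c = 2230517.72 / 15829.20 = 140.91 mm
y_c = 476132.75 / 15829.20 = 30.08 mm

x_c = 140.91 mm, y_c = 30.08 mm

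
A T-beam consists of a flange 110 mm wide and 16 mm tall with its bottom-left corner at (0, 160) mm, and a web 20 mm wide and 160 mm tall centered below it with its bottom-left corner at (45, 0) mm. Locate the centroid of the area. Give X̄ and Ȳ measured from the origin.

X̄ = 55.00 mm, Ȳ = 111.23 mm

web: A = 20 × 160 = 3200.00, centroid at (55.00, 80.00).
flange: A = 110 × 16 = 1760.00, centroid at (55.00, 168.00).
ΣA = 4960.00 mm², ΣAX̄ = 272800.00 mm³, ΣAȲ = 551680.00 mm³.
X̄ = 272800.00/4960.00 = 55.00 mm; Ȳ = 551680.00/4960.00 = 111.23 mm.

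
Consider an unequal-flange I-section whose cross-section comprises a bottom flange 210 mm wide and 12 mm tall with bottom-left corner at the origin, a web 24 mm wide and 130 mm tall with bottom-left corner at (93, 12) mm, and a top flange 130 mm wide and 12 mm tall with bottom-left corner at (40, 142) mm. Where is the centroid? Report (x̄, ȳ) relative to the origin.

bottom flange: A = 210 × 12 = 2520.00, centroid at (105.00, 6.00).
web: A = 24 × 130 = 3120.00, centroid at (105.00, 77.00).
top flange: A = 130 × 12 = 1560.00, centroid at (105.00, 148.00).
ΣA = 7200.00 mm², ΣAx̄ = 756000.00 mm³, ΣAȳ = 486240.00 mm³.
x̄ = 756000.00/7200.00 = 105.00 mm; ȳ = 486240.00/7200.00 = 67.53 mm.

x̄ = 105.00 mm, ȳ = 67.53 mm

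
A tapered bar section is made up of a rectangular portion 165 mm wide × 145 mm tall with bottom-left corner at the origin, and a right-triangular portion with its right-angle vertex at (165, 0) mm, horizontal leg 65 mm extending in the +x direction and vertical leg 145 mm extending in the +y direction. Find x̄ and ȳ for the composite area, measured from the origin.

rectangular portion: A = 165 × 145 = 23925.00, centroid at (82.50, 72.50).
triangular portion: A = ½·65·145 = 4712.50, centroid at (186.67, 48.33).
ΣA = 28637.50 mm², ΣAx̄ = 2853479.17 mm³, ΣAȳ = 1962333.33 mm³.
x̄ = 2853479.17/28637.50 = 99.64 mm; ȳ = 1962333.33/28637.50 = 68.52 mm.

x̄ = 99.64 mm, ȳ = 68.52 mm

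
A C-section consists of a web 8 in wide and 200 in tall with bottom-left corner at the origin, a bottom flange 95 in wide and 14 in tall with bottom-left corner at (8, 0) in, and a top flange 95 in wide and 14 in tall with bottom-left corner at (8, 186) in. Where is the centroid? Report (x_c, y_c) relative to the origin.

web: A = 8 × 200 = 1600.00, centroid at (4.00, 100.00).
bottom flange: A = 95 × 14 = 1330.00, centroid at (55.50, 7.00).
top flange: A = 95 × 14 = 1330.00, centroid at (55.50, 193.00).
ΣA = 4260.00 in²
ΣAx_c = (1600.00)(4.00) + (1330.00)(55.50) + (1330.00)(55.50) = 154030.00 in³
ΣAy_c = (1600.00)(100.00) + (1330.00)(7.00) + (1330.00)(193.00) = 426000.00 in³
x_c = 154030.00 / 4260.00 = 36.16 in
y_c = 426000.00 / 4260.00 = 100.00 in

x_c = 36.16 in, y_c = 100.00 in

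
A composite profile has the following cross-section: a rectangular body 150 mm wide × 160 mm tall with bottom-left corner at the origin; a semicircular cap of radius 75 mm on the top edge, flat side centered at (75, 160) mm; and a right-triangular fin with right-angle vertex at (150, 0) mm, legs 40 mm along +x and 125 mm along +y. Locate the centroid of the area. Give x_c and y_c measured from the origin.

x_c = 81.25 mm, y_c = 105.25 mm

Part | A | x̄ᵢ | ȳᵢ | A·x̄ᵢ | A·ȳᵢ
rectangular body | 24000.00 | 75.00 | 80.00 | 1800000.00 | 1920000.00
semicircular top | 8835.73 | 75.00 | 191.83 | 662679.70 | 1694966.69
triangular fin | 2500.00 | 163.33 | 41.67 | 408333.33 | 104166.67
Σ | 35335.73 |  |  | 2871013.03 | 3719133.36
x_c = 2871013.03 / 35335.73 = 81.25 mm
y_c = 3719133.36 / 35335.73 = 105.25 mm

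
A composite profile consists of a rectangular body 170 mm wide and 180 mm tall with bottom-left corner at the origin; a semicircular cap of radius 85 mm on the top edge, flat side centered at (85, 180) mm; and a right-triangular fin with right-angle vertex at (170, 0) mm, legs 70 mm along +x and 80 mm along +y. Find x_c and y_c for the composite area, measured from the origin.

rectangular body: A = 170 × 180 = 30600.00, centroid at (85.00, 90.00).
semicircular top: A = ½π·85² = 11349.00, centroid at (85.00, 216.08).
triangular fin: A = ½·70·80 = 2800.00, centroid at (193.33, 26.67).
ΣA = 44749.00 mm²
ΣAx_c = (30600.00)(85.00) + (11349.00)(85.00) + (2800.00)(193.33) = 4106998.63 mm³
ΣAy_c = (30600.00)(90.00) + (11349.00)(216.08) + (2800.00)(26.67) = 5280903.96 mm³
x_c = 4106998.63 / 44749.00 = 91.78 mm
y_c = 5280903.96 / 44749.00 = 118.01 mm

x_c = 91.78 mm, y_c = 118.01 mm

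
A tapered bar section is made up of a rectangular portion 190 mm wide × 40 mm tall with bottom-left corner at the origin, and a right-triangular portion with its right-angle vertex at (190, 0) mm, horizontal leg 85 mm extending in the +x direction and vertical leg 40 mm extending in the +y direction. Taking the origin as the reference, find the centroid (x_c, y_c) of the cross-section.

x_c = 117.54 mm, y_c = 18.78 mm

Part | A | x̄ᵢ | ȳᵢ | A·x̄ᵢ | A·ȳᵢ
rectangular portion | 7600.00 | 95.00 | 20.00 | 722000.00 | 152000.00
triangular portion | 1700.00 | 218.33 | 13.33 | 371166.67 | 22666.67
Σ | 9300.00 |  |  | 1093166.67 | 174666.67
x_c = 1093166.67 / 9300.00 = 117.54 mm
y_c = 174666.67 / 9300.00 = 18.78 mm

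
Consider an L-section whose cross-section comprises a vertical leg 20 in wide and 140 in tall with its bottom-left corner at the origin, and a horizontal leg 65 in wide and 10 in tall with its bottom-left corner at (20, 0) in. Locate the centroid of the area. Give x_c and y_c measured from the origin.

vertical leg: A = 20 × 140 = 2800.00, centroid at (10.00, 70.00).
horizontal leg: A = 65 × 10 = 650.00, centroid at (52.50, 5.00).
ΣA = 3450.00 in²
ΣAx_c = (2800.00)(10.00) + (650.00)(52.50) = 62125.00 in³
ΣAy_c = (2800.00)(70.00) + (650.00)(5.00) = 199250.00 in³
x_c = 62125.00 / 3450.00 = 18.01 in
y_c = 199250.00 / 3450.00 = 57.75 in

x_c = 18.01 in, y_c = 57.75 in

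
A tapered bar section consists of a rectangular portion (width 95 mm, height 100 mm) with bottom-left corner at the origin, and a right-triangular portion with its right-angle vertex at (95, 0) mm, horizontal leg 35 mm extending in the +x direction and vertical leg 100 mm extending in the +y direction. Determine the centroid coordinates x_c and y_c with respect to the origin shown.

x_c = 56.70 mm, y_c = 47.41 mm

rectangular portion: A = 95 × 100 = 9500.00, centroid at (47.50, 50.00).
triangular portion: A = ½·35·100 = 1750.00, centroid at (106.67, 33.33).
ΣA = 11250.00 mm², ΣAx_c = 637916.67 mm³, ΣAy_c = 533333.33 mm³.
x_c = 637916.67/11250.00 = 56.70 mm; y_c = 533333.33/11250.00 = 47.41 mm.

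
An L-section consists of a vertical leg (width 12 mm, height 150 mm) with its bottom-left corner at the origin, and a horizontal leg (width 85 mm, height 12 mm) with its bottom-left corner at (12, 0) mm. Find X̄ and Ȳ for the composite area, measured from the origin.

vertical leg: A = 12 × 150 = 1800.00, centroid at (6.00, 75.00).
horizontal leg: A = 85 × 12 = 1020.00, centroid at (54.50, 6.00).
ΣA = 2820.00 mm², ΣAX̄ = 66390.00 mm³, ΣAȲ = 141120.00 mm³.
X̄ = 66390.00/2820.00 = 23.54 mm; Ȳ = 141120.00/2820.00 = 50.04 mm.

X̄ = 23.54 mm, Ȳ = 50.04 mm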